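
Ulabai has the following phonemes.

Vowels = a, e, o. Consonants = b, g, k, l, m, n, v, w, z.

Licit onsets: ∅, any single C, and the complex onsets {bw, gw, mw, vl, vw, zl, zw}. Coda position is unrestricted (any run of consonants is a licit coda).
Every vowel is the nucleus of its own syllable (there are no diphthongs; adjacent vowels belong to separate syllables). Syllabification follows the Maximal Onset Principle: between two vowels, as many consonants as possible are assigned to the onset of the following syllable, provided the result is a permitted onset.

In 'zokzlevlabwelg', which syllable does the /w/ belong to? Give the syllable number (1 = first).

4

The vowels are o, e, a, e — 4 nuclei, so 4 syllables.
V1 /o/ – V2 /e/: /kzl/ splits as /k/ + /zl/ (/zl/ is the longest suffix that is a licit onset).
V2 /e/ – V3 /a/: /vl/ is a licit onset in full, so it all attaches to the next syllable.
V3 /a/ – V4 /e/: cluster /bw/ — /bw/ is itself a permitted onset, so the whole cluster goes right; preceding coda = ∅.
Syllabification: zok.zle.vla.bwelg.
The /w/ is in the onset of syllable 4 (/bwelg/).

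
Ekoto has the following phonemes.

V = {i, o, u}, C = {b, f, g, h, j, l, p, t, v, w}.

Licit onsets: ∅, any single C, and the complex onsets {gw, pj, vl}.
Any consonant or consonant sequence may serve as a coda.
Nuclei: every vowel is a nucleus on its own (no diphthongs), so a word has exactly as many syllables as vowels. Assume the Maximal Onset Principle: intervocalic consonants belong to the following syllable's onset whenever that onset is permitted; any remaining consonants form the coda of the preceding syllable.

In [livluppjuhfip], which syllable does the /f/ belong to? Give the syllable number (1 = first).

4

Vowels present: i, u, u, i; each is a nucleus, giving 4 syllables.
V1 /i/ – V2 /u/: /vl/ — entire cluster is a permitted onset → onset /vl/, coda ∅.
V2 /u/ – V3 /u/: /ppj/ — longest licit onset from the right is /pj/, leaving /p/ as coda.
V3 /u/ – V4 /i/: cluster /hf/ — the longest permitted-onset suffix is /f/; onset = /f/, preceding coda = /h/.
So the parse is li.vlup.pjuh.fip.
The /f/ is in the onset of syllable 4 (/fip/).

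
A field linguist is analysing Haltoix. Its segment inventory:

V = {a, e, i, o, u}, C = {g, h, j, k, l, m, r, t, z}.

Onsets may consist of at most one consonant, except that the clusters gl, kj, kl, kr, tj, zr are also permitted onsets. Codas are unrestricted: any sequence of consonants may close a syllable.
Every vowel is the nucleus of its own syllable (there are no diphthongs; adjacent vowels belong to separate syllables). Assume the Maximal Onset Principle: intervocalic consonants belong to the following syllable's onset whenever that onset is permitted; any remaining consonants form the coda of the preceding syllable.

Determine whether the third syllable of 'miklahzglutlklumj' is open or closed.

Nuclei (vowels): i, a, u, u → 4 syllables.
Between /i/ (V1) and /a/ (V2): cluster /kl/ — /kl/ is itself a permitted onset, so the whole cluster goes right; preceding coda = ∅.
Between /a/ (V2) and /u/ (V3): /hzgl/; trying suffixes from longest down, /gl/ is the first permitted one, so coda /hz/ | onset /gl/.
Between /u/ (V3) and /u/ (V4): /tlkl/; trying suffixes from longest down, /kl/ is the first permitted one, so coda /tl/ | onset /kl/.
Putting it together: mi.klahz.glutl.klumj.
Syllable 3 is /glutl/ with coda /tl/, so it is closed.

closed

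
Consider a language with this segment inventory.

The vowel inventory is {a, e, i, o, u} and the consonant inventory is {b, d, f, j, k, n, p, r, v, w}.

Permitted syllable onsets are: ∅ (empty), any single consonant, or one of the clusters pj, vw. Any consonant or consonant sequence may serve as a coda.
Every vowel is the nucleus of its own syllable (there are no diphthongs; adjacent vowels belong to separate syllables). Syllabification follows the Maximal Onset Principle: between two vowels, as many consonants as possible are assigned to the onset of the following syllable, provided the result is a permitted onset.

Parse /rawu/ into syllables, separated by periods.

Nuclei (vowels): a, u → 2 syllables.
Between /a/ (V1) and /u/ (V2): /w/ is a single consonant, so it becomes the next onset.

ra.wu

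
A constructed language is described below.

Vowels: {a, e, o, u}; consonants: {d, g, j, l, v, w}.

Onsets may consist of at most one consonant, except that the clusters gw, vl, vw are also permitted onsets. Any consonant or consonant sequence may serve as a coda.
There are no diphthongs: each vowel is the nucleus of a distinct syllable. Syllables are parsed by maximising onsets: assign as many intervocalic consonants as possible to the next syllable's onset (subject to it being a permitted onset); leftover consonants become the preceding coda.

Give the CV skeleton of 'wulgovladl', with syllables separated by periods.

Nuclei (vowels): u, o, a → 3 syllables.
σ1/σ2 boundary: /lg/ — longest licit onset from the right is /g/, leaving /l/ as coda.
σ2/σ3 boundary: cluster /vl/ — /vl/ is itself a permitted onset, so the whole cluster goes right; preceding coda = ∅.
Putting it together: wul.go.vladl.
Mapping each syllable to C/V: /wul/ → CVC, /go/ → CV, /vladl/ → CCVCC.

CVC.CV.CCVCC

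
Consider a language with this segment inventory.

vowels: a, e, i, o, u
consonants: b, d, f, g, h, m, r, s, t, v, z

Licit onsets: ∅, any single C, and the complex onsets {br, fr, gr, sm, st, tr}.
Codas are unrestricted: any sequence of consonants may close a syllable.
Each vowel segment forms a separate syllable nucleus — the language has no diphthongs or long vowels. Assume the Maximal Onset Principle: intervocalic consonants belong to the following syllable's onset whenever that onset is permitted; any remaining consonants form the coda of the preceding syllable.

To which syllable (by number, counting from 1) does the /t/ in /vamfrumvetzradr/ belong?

Nuclei (vowels): a, u, e, a → 4 syllables.
V1 /a/ – V2 /u/: /mfr/; trying suffixes from longest down, /fr/ is the first permitted one, so coda /m/ | onset /fr/.
V2 /u/ – V3 /e/: /mv/ — longest licit onset from the right is /v/, leaving /m/ as coda.
V3 /e/ – V4 /a/: cluster /tzr/ — the longest permitted-onset suffix is /r/; onset = /r/, preceding coda = /tz/.
Result: vam.frum.vetz.radr.
The /t/ is in the coda of syllable 3 (/vetz/).

3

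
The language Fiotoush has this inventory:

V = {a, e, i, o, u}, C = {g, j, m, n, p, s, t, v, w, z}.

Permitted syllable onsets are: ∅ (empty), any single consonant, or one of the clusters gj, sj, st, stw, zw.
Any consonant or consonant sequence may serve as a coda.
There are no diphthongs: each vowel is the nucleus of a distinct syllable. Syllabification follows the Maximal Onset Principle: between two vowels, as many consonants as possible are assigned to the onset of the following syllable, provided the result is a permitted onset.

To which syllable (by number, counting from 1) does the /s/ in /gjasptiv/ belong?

1

Vowels present: a, i; each is a nucleus, giving 2 syllables.
V1 /a/ – V2 /i/: /spt/ splits as /sp/ + /t/ (/t/ is the longest suffix that is a licit onset).
Syllabification: gjasp.tiv.
The /s/ is in the coda of syllable 1 (/gjasp/).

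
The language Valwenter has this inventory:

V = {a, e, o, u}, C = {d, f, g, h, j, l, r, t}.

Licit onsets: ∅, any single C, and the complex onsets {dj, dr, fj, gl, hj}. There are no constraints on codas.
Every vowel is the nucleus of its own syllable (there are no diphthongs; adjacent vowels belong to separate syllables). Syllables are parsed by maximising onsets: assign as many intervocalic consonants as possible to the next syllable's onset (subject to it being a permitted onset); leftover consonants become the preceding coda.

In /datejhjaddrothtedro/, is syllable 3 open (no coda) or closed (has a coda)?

Vowels present: a, e, a, o, e, o; each is a nucleus, giving 6 syllables.
/a…e/ gap (V1→V2): /t/ is a single consonant, so it becomes the next onset.
/e…a/ gap (V2→V3): /jhj/ — longest licit onset from the right is /hj/, leaving /j/ as coda.
/a…o/ gap (V3→V4): /ddr/; trying suffixes from longest down, /dr/ is the first permitted one, so coda /d/ | onset /dr/.
/o…e/ gap (V4→V5): /tht/ — longest licit onset from the right is /t/, leaving /th/ as coda.
/e…o/ gap (V5→V6): cluster /dr/ — /dr/ is itself a permitted onset, so the whole cluster goes right; preceding coda = ∅.
So the parse is da.tej.hjad.droth.te.dro.
Syllable 3 is /hjad/ with coda /d/, so it is closed.

closed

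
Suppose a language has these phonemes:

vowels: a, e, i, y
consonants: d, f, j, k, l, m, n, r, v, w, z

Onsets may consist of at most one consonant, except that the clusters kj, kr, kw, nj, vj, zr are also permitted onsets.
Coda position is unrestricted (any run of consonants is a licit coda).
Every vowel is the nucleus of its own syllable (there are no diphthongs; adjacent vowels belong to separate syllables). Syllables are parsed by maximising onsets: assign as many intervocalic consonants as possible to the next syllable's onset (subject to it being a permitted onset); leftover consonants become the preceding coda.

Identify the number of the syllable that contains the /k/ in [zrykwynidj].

The vowels are y, y, i — 3 nuclei, so 3 syllables.
σ1/σ2 boundary: /kw/ is a licit onset in full, so it all attaches to the next syllable.
σ2/σ3 boundary: /n/ → onset of the next syllable (single consonants are always licit onsets).
Result: zry.kwy.nidj.
The /k/ is in the onset of syllable 2 (/kwy/).

2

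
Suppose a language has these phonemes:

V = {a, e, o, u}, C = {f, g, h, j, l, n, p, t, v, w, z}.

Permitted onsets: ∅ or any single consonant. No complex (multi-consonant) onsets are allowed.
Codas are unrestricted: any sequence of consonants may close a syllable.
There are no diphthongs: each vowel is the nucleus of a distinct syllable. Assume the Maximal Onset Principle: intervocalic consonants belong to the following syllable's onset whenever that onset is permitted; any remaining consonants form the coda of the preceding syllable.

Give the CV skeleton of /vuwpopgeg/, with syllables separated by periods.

CVC.CVC.CVC

Vowels present: u, o, e; each is a nucleus, giving 3 syllables.
V1 /u/ – V2 /o/: /wp/ — longest licit onset from the right is /p/, leaving /w/ as coda.
V2 /o/ – V3 /e/: /pg/ — longest licit onset from the right is /g/, leaving /p/ as coda.
Syllabification: vuw.pop.geg.
Mapping each syllable to C/V: /vuw/ → CVC, /pop/ → CVC, /geg/ → CVC.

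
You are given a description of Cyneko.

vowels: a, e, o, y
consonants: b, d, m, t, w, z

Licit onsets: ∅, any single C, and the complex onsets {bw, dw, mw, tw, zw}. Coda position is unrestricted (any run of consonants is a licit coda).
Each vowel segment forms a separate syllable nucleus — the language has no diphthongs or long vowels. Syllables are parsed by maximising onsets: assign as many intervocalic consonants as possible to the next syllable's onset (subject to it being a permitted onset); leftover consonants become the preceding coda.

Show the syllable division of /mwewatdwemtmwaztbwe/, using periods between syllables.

mwe.wat.dwemt.mwazt.bwe

Vowels present: e, a, e, a, e; each is a nucleus, giving 5 syllables.
V1 /e/ – V2 /a/: just /w/ — single C goes to the following onset.
V2 /a/ – V3 /e/: /tdw/ — longest licit onset from the right is /dw/, leaving /t/ as coda.
V3 /e/ – V4 /a/: /mtmw/; trying suffixes from longest down, /mw/ is the first permitted one, so coda /mt/ | onset /mw/.
V4 /a/ – V5 /e/: cluster /ztbw/ — the longest permitted-onset suffix is /bw/; onset = /bw/, preceding coda = /zt/.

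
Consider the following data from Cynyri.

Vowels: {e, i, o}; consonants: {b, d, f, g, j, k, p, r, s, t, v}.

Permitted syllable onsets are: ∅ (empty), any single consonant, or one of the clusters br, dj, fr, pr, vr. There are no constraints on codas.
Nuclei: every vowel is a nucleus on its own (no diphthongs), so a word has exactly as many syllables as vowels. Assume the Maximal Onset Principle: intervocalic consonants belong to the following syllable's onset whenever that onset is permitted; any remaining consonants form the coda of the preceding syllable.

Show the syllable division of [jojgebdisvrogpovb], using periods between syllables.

Nuclei (vowels): o, e, i, o, o → 5 syllables.
/o…e/ gap (V1→V2): /jg/; trying suffixes from longest down, /g/ is the first permitted one, so coda /j/ | onset /g/.
/e…i/ gap (V2→V3): /bd/ splits as /b/ + /d/ (/d/ is the longest suffix that is a licit onset).
/i…o/ gap (V3→V4): /svr/ — longest licit onset from the right is /vr/, leaving /s/ as coda.
/o…o/ gap (V4→V5): /gp/ — longest licit onset from the right is /p/, leaving /g/ as coda.

joj.geb.dis.vrog.povb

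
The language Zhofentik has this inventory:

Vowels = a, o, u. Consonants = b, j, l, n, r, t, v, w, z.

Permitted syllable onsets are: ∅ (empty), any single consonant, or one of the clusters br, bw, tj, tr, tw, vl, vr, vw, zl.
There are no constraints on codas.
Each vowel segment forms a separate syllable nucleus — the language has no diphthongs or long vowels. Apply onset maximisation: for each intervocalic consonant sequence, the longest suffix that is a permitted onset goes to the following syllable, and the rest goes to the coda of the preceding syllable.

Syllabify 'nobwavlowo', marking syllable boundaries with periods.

no.bwa.vlo.wo

The vowels are o, a, o, o — 4 nuclei, so 4 syllables.
σ1/σ2 boundary: cluster /bw/ — /bw/ is itself a permitted onset, so the whole cluster goes right; preceding coda = ∅.
σ2/σ3 boundary: /vl/ — entire cluster is a permitted onset → onset /vl/, coda ∅.
σ3/σ4 boundary: /w/ is a single consonant, so it becomes the next onset.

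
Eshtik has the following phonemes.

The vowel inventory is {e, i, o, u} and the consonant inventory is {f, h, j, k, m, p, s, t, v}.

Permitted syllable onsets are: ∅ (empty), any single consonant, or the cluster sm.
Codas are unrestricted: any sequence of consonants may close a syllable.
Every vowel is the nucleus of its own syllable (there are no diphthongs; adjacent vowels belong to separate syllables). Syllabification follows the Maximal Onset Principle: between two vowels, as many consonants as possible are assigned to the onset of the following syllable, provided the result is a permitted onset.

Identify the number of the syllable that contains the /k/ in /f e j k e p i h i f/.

2

The vowels are e, e, i, i — 4 nuclei, so 4 syllables.
Between /e/ (V1) and /e/ (V2): /jk/; trying suffixes from longest down, /k/ is the first permitted one, so coda /j/ | onset /k/.
Between /e/ (V2) and /i/ (V3): just /p/ — single C goes to the following onset.
Between /i/ (V3) and /i/ (V4): /h/ → onset of the next syllable (single consonants are always licit onsets).
Putting it together: fej.ke.pi.hif.
The /k/ is in the onset of syllable 2 (/ke/).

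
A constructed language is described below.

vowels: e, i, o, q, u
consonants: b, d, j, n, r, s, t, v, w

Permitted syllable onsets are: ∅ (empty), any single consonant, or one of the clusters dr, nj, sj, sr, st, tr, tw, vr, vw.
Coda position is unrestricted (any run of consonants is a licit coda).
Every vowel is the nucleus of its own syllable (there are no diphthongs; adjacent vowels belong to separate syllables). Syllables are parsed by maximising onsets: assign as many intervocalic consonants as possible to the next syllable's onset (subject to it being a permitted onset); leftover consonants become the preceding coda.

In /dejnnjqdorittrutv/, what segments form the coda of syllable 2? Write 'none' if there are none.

The vowels are e, q, o, i, u — 5 nuclei, so 5 syllables.
/e…q/ gap (V1→V2): /jnnj/; trying suffixes from longest down, /nj/ is the first permitted one, so coda /jn/ | onset /nj/.
/q…o/ gap (V2→V3): /d/ is a single consonant, so it becomes the next onset.
/o…i/ gap (V3→V4): /r/ is a single consonant, so it becomes the next onset.
/i…u/ gap (V4→V5): /ttr/ splits as /t/ + /tr/ (/tr/ is the longest suffix that is a licit onset).
Syllabification: dejn.njq.do.rit.trutv.
Syllable 2 is /njq/: onset /nj/, nucleus /q/, coda ∅.

none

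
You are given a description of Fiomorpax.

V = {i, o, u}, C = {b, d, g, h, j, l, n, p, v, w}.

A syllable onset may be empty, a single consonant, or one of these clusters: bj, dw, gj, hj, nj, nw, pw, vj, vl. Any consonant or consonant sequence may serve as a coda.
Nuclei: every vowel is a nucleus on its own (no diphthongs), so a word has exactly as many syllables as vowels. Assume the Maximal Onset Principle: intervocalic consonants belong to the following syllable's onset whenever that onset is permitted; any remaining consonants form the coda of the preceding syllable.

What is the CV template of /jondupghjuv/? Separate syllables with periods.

CVC.CVCC.CCVC

The vowels are o, u, u — 3 nuclei, so 3 syllables.
/o…u/ gap (V1→V2): cluster /nd/ — the longest permitted-onset suffix is /d/; onset = /d/, preceding coda = /n/.
/u…u/ gap (V2→V3): /pghj/ — longest licit onset from the right is /hj/, leaving /pg/ as coda.
So the parse is jon.dupg.hjuv.
Mapping each syllable to C/V: /jon/ → CVC, /dupg/ → CVCC, /hjuv/ → CCVC.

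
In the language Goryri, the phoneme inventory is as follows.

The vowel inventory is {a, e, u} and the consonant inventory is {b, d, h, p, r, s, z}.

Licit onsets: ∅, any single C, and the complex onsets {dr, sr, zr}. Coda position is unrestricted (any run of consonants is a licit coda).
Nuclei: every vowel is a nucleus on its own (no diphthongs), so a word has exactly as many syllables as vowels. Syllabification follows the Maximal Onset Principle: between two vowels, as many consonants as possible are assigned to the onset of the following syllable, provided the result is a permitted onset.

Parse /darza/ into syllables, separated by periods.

Vowels present: a, a; each is a nucleus, giving 2 syllables.
/a…a/ gap (V1→V2): /rz/; trying suffixes from longest down, /z/ is the first permitted one, so coda /r/ | onset /z/.

dar.za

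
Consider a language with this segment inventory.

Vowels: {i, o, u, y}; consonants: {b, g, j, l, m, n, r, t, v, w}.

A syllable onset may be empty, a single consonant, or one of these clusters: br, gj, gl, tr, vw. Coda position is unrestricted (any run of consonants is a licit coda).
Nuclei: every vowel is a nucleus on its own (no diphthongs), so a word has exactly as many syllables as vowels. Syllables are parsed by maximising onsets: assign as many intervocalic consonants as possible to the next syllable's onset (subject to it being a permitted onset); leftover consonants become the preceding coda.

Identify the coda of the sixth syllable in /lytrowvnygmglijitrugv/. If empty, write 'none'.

Nuclei (vowels): y, o, y, i, i, u → 6 syllables.
σ1/σ2 boundary: /tr/ — entire cluster is a permitted onset → onset /tr/, coda ∅.
σ2/σ3 boundary: cluster /wvn/ — the longest permitted-onset suffix is /n/; onset = /n/, preceding coda = /wv/.
σ3/σ4 boundary: cluster /gmgl/ — the longest permitted-onset suffix is /gl/; onset = /gl/, preceding coda = /gm/.
σ4/σ5 boundary: just /j/ — single C goes to the following onset.
σ5/σ6 boundary: /tr/ — entire cluster is a permitted onset → onset /tr/, coda ∅.
Syllabification: ly.trowv.nygm.gli.ji.trugv.
Syllable 6 is /trugv/: onset /tr/, nucleus /u/, coda /gv/.

gv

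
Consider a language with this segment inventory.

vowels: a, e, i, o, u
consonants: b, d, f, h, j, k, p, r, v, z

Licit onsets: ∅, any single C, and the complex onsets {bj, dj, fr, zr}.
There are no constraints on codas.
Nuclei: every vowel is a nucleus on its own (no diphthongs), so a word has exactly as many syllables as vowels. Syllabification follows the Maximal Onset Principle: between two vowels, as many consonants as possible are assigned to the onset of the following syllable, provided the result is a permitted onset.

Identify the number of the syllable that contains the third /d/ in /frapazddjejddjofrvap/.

Nuclei (vowels): a, a, e, o, a → 5 syllables.
σ1/σ2 boundary: /p/ is a single consonant, so it becomes the next onset.
σ2/σ3 boundary: cluster /zddj/ — the longest permitted-onset suffix is /dj/; onset = /dj/, preceding coda = /zd/.
σ3/σ4 boundary: /jddj/ — longest licit onset from the right is /dj/, leaving /jd/ as coda.
σ4/σ5 boundary: /frv/ — longest licit onset from the right is /v/, leaving /fr/ as coda.
Putting it together: fra.pazd.djejd.djofr.vap.
The third /d/ is in the coda of syllable 3 (/djejd/).

3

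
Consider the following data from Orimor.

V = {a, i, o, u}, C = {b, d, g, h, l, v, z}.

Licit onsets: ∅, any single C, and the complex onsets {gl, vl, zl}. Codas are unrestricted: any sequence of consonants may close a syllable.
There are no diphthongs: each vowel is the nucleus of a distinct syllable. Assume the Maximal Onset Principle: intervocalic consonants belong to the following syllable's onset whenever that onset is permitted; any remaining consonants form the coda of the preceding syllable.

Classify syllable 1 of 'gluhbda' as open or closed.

The vowels are u, a — 2 nuclei, so 2 syllables.
Between /u/ (V1) and /a/ (V2): /hbd/ splits as /hb/ + /d/ (/d/ is the longest suffix that is a licit onset).
Syllabification: gluhb.da.
Syllable 1 is /gluhb/ with coda /hb/, so it is closed.

closed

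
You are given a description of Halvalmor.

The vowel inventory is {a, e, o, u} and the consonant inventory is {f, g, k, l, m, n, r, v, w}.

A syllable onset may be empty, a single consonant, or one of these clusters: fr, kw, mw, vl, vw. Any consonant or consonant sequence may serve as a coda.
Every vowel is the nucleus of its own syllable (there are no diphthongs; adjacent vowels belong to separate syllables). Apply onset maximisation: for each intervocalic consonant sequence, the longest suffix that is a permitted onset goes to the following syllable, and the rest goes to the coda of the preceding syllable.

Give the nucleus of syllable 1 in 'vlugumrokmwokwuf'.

Nuclei (vowels): u, u, o, o, u → 5 syllables.
The first nucleus (vowel 1 from the left) is /u/.

u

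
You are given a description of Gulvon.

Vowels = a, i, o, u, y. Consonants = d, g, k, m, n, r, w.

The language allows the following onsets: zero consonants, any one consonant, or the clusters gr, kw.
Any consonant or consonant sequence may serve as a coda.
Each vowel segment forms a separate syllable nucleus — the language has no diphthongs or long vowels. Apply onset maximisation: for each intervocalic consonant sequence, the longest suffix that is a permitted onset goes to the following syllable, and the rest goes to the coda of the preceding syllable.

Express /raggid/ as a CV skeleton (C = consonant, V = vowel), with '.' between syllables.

CVC.CVC

The vowels are a, i — 2 nuclei, so 2 syllables.
V1 /a/ – V2 /i/: /gg/; trying suffixes from longest down, /g/ is the first permitted one, so coda /g/ | onset /g/.
Putting it together: rag.gid.
Mapping each syllable to C/V: /rag/ → CVC, /gid/ → CVC.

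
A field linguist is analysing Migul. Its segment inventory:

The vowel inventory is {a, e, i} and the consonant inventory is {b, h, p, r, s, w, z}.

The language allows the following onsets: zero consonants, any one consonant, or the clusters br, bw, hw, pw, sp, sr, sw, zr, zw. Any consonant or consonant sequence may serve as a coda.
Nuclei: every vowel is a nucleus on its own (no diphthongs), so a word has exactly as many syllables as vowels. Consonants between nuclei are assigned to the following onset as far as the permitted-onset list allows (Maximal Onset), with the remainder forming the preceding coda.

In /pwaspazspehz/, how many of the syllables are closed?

Vowels present: a, a, e; each is a nucleus, giving 3 syllables.
σ1/σ2 boundary: /sp/ is a licit onset in full, so it all attaches to the next syllable.
σ2/σ3 boundary: /zsp/ splits as /z/ + /sp/ (/sp/ is the longest suffix that is a licit onset).
So the parse is pwa.spaz.spehz.
Classifying each syllable: /pwa/ (open), /spaz/ (closed), /spehz/ (closed).
Closed syllables: 2.

2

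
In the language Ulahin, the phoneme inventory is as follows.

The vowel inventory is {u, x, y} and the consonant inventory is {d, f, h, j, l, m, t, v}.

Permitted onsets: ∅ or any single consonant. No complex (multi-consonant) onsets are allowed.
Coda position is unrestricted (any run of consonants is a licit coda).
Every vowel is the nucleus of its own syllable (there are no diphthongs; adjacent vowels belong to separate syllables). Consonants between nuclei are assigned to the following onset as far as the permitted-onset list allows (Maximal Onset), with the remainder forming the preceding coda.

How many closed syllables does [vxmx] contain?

0

The vowels are x, x — 2 nuclei, so 2 syllables.
Between /x/ (V1) and /x/ (V2): just /m/ — single C goes to the following onset.
So the parse is vx.mx.
Classifying each syllable: /vx/ (open), /mx/ (open).
Closed syllables: 0.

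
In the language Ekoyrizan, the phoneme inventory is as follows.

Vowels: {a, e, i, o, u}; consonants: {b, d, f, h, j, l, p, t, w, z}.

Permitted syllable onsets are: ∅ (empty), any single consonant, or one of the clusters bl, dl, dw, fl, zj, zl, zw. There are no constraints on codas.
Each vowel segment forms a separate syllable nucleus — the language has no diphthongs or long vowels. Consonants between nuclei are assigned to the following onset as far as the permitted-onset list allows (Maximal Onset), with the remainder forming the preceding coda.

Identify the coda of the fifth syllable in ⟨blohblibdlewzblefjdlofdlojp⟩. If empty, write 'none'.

Nuclei (vowels): o, i, e, e, o, o → 6 syllables.
V1 /o/ – V2 /i/: /hbl/ — longest licit onset from the right is /bl/, leaving /h/ as coda.
V2 /i/ – V3 /e/: /bdl/ — longest licit onset from the right is /dl/, leaving /b/ as coda.
V3 /e/ – V4 /e/: /wzbl/ — longest licit onset from the right is /bl/, leaving /wz/ as coda.
V4 /e/ – V5 /o/: /fjdl/; trying suffixes from longest down, /dl/ is the first permitted one, so coda /fj/ | onset /dl/.
V5 /o/ – V6 /o/: /fdl/ — longest licit onset from the right is /dl/, leaving /f/ as coda.
So the parse is bloh.blib.dlewz.blefj.dlof.dlojp.
Syllable 5 is /dlof/: onset /dl/, nucleus /o/, coda /f/.

f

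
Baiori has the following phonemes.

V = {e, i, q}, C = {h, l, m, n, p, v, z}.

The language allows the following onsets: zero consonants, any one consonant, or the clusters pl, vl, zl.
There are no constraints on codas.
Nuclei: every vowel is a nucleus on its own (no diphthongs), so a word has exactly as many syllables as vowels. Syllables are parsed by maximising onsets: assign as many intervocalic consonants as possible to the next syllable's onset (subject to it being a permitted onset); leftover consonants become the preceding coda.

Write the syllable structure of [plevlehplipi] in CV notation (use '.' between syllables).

Nuclei (vowels): e, e, i, i → 4 syllables.
/e…e/ gap (V1→V2): cluster /vl/ — /vl/ is itself a permitted onset, so the whole cluster goes right; preceding coda = ∅.
/e…i/ gap (V2→V3): /hpl/; trying suffixes from longest down, /pl/ is the first permitted one, so coda /h/ | onset /pl/.
/i…i/ gap (V3→V4): just /p/ — single C goes to the following onset.
Putting it together: ple.vleh.pli.pi.
Mapping each syllable to C/V: /ple/ → CCV, /vleh/ → CCVC, /pli/ → CCV, /pi/ → CV.

CCV.CCVC.CCV.CV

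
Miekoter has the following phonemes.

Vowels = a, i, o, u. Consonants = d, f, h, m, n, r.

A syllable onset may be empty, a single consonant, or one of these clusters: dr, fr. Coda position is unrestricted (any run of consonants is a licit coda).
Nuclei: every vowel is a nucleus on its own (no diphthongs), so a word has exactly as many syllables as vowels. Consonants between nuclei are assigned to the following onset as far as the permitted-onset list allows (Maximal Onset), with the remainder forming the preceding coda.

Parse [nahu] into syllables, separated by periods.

Nuclei (vowels): a, u → 2 syllables.
V1 /a/ – V2 /u/: /h/ is a single consonant, so it becomes the next onset.

na.hu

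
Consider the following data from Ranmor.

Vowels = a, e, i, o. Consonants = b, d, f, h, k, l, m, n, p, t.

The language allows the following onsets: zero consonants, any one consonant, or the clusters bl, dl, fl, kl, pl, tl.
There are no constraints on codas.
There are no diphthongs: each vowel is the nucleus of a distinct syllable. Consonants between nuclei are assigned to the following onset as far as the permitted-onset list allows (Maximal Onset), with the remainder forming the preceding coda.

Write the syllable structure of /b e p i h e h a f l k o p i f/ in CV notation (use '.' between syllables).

CV.CV.CV.CVCC.CV.CVC

Nuclei (vowels): e, i, e, a, o, i → 6 syllables.
V1 /e/ – V2 /i/: just /p/ — single C goes to the following onset.
V2 /i/ – V3 /e/: /h/ → onset of the next syllable (single consonants are always licit onsets).
V3 /e/ – V4 /a/: /h/ → onset of the next syllable (single consonants are always licit onsets).
V4 /a/ – V5 /o/: cluster /flk/ — the longest permitted-onset suffix is /k/; onset = /k/, preceding coda = /fl/.
V5 /o/ – V6 /i/: /p/ is a single consonant, so it becomes the next onset.
Syllabification: be.pi.he.hafl.ko.pif.
Mapping each syllable to C/V: /be/ → CV, /pi/ → CV, /he/ → CV, /hafl/ → CVCC, /ko/ → CV, /pif/ → CVC.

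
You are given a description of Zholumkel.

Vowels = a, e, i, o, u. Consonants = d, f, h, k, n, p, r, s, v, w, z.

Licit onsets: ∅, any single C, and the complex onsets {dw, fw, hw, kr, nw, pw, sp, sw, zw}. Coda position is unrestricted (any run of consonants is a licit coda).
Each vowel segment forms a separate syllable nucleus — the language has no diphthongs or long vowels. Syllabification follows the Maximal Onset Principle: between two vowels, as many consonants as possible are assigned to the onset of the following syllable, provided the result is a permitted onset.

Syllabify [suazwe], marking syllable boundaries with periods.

su.a.zwe

Nuclei (vowels): u, a, e → 3 syllables.
/u…a/ gap (V1→V2): no consonants, so the boundary falls immediately after /u/.
/a…e/ gap (V2→V3): /zw/ is a licit onset in full, so it all attaches to the next syllable.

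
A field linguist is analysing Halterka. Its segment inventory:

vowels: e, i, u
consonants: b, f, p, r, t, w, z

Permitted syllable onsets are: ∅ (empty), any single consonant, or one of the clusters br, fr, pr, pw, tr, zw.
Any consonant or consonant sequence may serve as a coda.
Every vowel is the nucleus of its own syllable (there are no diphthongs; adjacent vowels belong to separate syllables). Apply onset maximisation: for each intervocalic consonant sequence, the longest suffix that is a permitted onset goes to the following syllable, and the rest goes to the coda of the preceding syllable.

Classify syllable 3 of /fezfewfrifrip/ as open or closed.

Vowels present: e, e, i, i; each is a nucleus, giving 4 syllables.
Between /e/ (V1) and /e/ (V2): /zf/ splits as /z/ + /f/ (/f/ is the longest suffix that is a licit onset).
Between /e/ (V2) and /i/ (V3): /wfr/ — longest licit onset from the right is /fr/, leaving /w/ as coda.
Between /i/ (V3) and /i/ (V4): cluster /fr/ — /fr/ is itself a permitted onset, so the whole cluster goes right; preceding coda = ∅.
Result: fez.few.fri.frip.
Syllable 3 is /fri/; it ends in its nucleus with no coda, so it is open.

open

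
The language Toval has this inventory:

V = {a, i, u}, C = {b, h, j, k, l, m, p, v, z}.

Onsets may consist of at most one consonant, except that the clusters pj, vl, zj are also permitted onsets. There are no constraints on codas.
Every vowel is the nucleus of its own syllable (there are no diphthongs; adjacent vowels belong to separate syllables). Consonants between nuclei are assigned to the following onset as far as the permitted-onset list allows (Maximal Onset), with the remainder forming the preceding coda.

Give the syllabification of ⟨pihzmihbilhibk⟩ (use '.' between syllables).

pihz.mih.bil.hibk

Vowels present: i, i, i, i; each is a nucleus, giving 4 syllables.
/i…i/ gap (V1→V2): /hzm/; trying suffixes from longest down, /m/ is the first permitted one, so coda /hz/ | onset /m/.
/i…i/ gap (V2→V3): cluster /hb/ — the longest permitted-onset suffix is /b/; onset = /b/, preceding coda = /h/.
/i…i/ gap (V3→V4): /lh/ — longest licit onset from the right is /h/, leaving /l/ as coda.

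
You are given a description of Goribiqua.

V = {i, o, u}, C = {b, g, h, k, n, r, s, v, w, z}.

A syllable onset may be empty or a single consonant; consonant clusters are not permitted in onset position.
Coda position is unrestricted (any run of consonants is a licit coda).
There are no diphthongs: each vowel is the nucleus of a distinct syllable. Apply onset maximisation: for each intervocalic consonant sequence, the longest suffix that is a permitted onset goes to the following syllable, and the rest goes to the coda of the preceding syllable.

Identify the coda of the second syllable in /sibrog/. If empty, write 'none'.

Nuclei (vowels): i, o → 2 syllables.
σ1/σ2 boundary: cluster /br/ — the longest permitted-onset suffix is /r/; onset = /r/, preceding coda = /b/.
Syllabification: sib.rog.
Syllable 2 is /rog/: onset /r/, nucleus /o/, coda /g/.

g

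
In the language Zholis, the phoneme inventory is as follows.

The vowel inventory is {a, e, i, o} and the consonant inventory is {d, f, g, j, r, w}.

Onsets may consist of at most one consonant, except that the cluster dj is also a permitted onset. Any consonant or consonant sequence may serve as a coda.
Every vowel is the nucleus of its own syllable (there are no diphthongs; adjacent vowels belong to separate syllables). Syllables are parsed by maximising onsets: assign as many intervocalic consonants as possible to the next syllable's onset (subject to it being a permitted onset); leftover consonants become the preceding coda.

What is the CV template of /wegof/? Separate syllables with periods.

CV.CVC

The vowels are e, o — 2 nuclei, so 2 syllables.
/e…o/ gap (V1→V2): /g/ is a single consonant, so it becomes the next onset.
Putting it together: we.gof.
Mapping each syllable to C/V: /we/ → CV, /gof/ → CVC.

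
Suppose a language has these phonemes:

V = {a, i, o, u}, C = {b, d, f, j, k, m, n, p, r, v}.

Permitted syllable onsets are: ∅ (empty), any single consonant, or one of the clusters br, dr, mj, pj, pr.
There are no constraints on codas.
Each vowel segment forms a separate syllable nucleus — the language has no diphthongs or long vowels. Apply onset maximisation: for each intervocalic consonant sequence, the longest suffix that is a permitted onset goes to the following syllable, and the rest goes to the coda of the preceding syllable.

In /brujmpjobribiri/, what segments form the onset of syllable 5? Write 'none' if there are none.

r

Nuclei (vowels): u, o, i, i, i → 5 syllables.
Between /u/ (V1) and /o/ (V2): cluster /jmpj/ — the longest permitted-onset suffix is /pj/; onset = /pj/, preceding coda = /jm/.
Between /o/ (V2) and /i/ (V3): /br/ is a licit onset in full, so it all attaches to the next syllable.
Between /i/ (V3) and /i/ (V4): /b/ is a single consonant, so it becomes the next onset.
Between /i/ (V4) and /i/ (V5): /r/ is a single consonant, so it becomes the next onset.
Syllabification: brujm.pjo.bri.bi.ri.
Syllable 5 is /ri/: onset /r/, nucleus /i/, coda ∅.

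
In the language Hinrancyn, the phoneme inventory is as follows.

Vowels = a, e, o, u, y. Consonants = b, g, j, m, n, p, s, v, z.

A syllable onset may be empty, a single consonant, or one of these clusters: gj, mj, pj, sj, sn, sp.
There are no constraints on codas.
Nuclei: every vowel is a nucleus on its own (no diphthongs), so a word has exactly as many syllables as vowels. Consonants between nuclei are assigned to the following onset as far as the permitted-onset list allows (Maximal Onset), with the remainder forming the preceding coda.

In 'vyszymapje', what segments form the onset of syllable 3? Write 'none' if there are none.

m

Nuclei (vowels): y, y, a, e → 4 syllables.
Between /y/ (V1) and /y/ (V2): /sz/; trying suffixes from longest down, /z/ is the first permitted one, so coda /s/ | onset /z/.
Between /y/ (V2) and /a/ (V3): /m/ is a single consonant, so it becomes the next onset.
Between /a/ (V3) and /e/ (V4): cluster /pj/ — /pj/ is itself a permitted onset, so the whole cluster goes right; preceding coda = ∅.
Result: vys.zy.ma.pje.
Syllable 3 is /ma/: onset /m/, nucleus /a/, coda ∅.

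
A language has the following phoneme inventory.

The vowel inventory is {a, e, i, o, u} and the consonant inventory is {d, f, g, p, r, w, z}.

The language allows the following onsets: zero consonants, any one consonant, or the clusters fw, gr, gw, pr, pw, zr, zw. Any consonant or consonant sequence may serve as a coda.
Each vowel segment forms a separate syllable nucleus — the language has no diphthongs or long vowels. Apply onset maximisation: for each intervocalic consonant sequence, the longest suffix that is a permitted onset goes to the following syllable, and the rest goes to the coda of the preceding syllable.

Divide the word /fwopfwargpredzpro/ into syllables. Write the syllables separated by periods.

fwop.fwarg.predz.pro

Vowels present: o, a, e, o; each is a nucleus, giving 4 syllables.
σ1/σ2 boundary: /pfw/; trying suffixes from longest down, /fw/ is the first permitted one, so coda /p/ | onset /fw/.
σ2/σ3 boundary: /rgpr/; trying suffixes from longest down, /pr/ is the first permitted one, so coda /rg/ | onset /pr/.
σ3/σ4 boundary: cluster /dzpr/ — the longest permitted-onset suffix is /pr/; onset = /pr/, preceding coda = /dz/.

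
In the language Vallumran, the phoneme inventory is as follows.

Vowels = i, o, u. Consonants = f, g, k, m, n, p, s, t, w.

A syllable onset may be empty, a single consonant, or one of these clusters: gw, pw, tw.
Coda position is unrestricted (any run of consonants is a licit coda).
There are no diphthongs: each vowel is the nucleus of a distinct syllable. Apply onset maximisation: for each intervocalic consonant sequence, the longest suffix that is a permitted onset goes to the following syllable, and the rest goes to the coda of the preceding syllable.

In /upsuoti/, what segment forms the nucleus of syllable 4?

Nuclei (vowels): u, u, o, i → 4 syllables.
The fourth nucleus (vowel 4 from the left) is /i/.

i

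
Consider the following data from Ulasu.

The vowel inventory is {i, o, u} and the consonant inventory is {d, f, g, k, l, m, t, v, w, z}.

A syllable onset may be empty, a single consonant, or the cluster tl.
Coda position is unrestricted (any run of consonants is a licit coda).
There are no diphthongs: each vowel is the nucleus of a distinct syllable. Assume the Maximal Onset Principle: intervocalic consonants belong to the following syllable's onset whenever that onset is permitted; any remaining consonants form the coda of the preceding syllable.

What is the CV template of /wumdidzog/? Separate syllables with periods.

CVC.CVC.CVC

Nuclei (vowels): u, i, o → 3 syllables.
/u…i/ gap (V1→V2): /md/; trying suffixes from longest down, /d/ is the first permitted one, so coda /m/ | onset /d/.
/i…o/ gap (V2→V3): /dz/ splits as /d/ + /z/ (/z/ is the longest suffix that is a licit onset).
Putting it together: wum.did.zog.
Mapping each syllable to C/V: /wum/ → CVC, /did/ → CVC, /zog/ → CVC.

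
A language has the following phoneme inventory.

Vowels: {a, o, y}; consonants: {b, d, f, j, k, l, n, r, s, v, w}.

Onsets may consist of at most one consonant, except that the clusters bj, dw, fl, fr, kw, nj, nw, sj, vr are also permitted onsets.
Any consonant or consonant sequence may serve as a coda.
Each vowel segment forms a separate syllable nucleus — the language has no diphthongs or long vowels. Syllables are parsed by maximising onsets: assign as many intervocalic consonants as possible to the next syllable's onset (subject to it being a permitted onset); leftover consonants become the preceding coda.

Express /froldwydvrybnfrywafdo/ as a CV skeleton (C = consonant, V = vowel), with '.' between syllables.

Nuclei (vowels): o, y, y, y, a, o → 6 syllables.
V1 /o/ – V2 /y/: /ldw/ splits as /l/ + /dw/ (/dw/ is the longest suffix that is a licit onset).
V2 /y/ – V3 /y/: cluster /dvr/ — the longest permitted-onset suffix is /vr/; onset = /vr/, preceding coda = /d/.
V3 /y/ – V4 /y/: /bnfr/ splits as /bn/ + /fr/ (/fr/ is the longest suffix that is a licit onset).
V4 /y/ – V5 /a/: /w/ is a single consonant, so it becomes the next onset.
V5 /a/ – V6 /o/: /fd/ splits as /f/ + /d/ (/d/ is the longest suffix that is a licit onset).
So the parse is frol.dwyd.vrybn.fry.waf.do.
Mapping each syllable to C/V: /frol/ → CCVC, /dwyd/ → CCVC, /vrybn/ → CCVCC, /fry/ → CCV, /waf/ → CVC, /do/ → CV.

CCVC.CCVC.CCVCC.CCV.CVC.CV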